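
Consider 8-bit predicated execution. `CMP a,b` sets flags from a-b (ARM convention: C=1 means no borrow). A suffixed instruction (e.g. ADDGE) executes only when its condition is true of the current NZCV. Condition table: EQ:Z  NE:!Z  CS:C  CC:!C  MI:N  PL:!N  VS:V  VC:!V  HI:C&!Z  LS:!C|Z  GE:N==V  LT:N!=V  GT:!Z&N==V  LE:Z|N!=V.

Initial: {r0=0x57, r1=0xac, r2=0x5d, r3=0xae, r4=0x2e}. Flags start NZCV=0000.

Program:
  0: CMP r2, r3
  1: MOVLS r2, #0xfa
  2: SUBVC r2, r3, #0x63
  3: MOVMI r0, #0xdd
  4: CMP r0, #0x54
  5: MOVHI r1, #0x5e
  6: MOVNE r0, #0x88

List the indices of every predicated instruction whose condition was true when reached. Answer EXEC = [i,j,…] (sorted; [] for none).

EXEC = [1,3,5,6]

[0] flags=1001 → (cmp)
[1] flags=1001 LS?T → r2=0xfa
[2] flags=1001 VC?F → skip
[3] flags=1001 MI?T → r0=0xdd
[4] flags=1010 → (cmp)
[5] flags=1010 HI?T → r1=0x5e
[6] flags=1010 NE?T → r0=0x88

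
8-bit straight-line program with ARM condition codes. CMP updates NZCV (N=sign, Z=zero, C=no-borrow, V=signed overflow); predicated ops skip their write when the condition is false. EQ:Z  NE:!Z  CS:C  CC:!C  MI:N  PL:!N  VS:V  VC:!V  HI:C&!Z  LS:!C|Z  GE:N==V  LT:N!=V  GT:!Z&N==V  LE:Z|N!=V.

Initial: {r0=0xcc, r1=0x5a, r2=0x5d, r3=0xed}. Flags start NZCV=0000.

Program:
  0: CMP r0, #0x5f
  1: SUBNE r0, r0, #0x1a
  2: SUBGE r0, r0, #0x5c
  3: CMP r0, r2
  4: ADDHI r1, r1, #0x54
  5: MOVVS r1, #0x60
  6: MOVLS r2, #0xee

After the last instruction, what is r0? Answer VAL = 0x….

VAL = 0xb2

[0] flags=0011 → (cmp)
[1] flags=0011 NE?T → r0=0xb2
[2] flags=0011 GE?F → skip
[3] flags=0011 → (cmp)
[4] flags=0011 HI?T → r1=0xae
[5] flags=0011 VS?T → r1=0x60
[6] flags=0011 LS?F → skip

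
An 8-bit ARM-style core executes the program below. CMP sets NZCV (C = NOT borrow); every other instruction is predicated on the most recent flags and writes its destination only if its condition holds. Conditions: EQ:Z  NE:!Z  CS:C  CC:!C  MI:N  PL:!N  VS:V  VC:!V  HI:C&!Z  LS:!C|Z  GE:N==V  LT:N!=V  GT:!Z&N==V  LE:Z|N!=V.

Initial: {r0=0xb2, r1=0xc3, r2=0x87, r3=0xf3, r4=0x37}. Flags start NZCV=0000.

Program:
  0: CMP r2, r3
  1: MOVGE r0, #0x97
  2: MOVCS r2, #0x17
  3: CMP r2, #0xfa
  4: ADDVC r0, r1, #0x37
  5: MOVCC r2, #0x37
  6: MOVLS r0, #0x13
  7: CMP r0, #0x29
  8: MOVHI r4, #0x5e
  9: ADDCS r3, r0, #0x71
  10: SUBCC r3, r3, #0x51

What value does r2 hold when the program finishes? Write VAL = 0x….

VAL = 0x37

0: ✓ CMP  NZCV=1000
1: · MOVGE
2: · MOVCS
3: ✓ CMP  NZCV=1000
4: ✓ ADDVC  r0←0xfa
5: ✓ MOVCC  r2←0x37
6: ✓ MOVLS  r0←0x13
7: ✓ CMP  NZCV=1000
8: · MOVHI
9: · ADDCS
10: ✓ SUBCC  r3←0xa2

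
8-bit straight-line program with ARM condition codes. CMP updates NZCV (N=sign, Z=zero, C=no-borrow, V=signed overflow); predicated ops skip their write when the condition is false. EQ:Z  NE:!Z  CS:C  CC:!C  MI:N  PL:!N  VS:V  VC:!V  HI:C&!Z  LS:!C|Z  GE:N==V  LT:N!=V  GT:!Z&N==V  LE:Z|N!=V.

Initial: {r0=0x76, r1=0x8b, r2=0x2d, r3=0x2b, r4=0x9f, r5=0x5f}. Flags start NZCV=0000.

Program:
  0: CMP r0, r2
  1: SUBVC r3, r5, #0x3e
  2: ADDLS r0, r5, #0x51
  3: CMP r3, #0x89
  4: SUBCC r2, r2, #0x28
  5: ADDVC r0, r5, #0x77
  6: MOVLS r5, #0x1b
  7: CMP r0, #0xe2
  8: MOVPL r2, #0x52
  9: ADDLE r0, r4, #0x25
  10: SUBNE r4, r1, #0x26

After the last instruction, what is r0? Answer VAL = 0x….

[0] flags=0010 → (cmp)
[1] flags=0010 VC?T → r3=0x21
[2] flags=0010 LS?F → skip
[3] flags=1001 → (cmp)
[4] flags=1001 CC?T → r2=0x05
[5] flags=1001 VC?F → skip
[6] flags=1001 LS?T → r5=0x1b
[7] flags=1001 → (cmp)
[8] flags=1001 PL?F → skip
[9] flags=1001 LE?F → skip
[10] flags=1001 NE?T → r4=0x65

VAL = 0x76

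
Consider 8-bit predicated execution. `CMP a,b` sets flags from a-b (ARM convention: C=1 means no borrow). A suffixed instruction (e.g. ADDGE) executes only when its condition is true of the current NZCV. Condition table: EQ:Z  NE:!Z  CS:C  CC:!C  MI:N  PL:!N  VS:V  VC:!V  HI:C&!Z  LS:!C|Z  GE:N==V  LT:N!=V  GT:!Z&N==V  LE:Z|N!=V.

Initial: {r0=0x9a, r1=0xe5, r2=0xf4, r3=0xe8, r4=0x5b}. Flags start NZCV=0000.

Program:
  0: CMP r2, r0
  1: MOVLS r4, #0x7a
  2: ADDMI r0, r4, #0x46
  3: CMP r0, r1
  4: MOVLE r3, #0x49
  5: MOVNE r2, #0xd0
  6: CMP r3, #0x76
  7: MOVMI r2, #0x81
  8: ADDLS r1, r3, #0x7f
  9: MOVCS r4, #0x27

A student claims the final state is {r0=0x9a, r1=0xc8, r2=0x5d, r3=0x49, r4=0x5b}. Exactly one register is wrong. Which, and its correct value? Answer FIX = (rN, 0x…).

0: ✓ CMP  NZCV=0010
1: · MOVLS
2: · ADDMI
3: ✓ CMP  NZCV=1000
4: ✓ MOVLE  r3←0x49
5: ✓ MOVNE  r2←0xd0
6: ✓ CMP  NZCV=1000
7: ✓ MOVMI  r2←0x81
8: ✓ ADDLS  r1←0xc8
9: · MOVCS

FIX = (r2, 0x81)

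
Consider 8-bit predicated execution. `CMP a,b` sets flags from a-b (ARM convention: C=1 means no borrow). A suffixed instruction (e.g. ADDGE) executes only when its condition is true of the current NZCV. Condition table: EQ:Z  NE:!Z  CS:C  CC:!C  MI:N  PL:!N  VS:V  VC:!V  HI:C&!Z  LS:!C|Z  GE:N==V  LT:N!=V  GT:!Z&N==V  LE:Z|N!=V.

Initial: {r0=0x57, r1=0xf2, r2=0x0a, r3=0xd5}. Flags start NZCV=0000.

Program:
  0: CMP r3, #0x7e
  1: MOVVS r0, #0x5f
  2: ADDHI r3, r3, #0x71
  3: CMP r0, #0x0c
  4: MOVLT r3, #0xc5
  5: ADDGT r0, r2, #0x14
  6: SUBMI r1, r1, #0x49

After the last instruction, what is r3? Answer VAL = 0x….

[0] flags=0011 → (cmp)
[1] flags=0011 VS?T → r0=0x5f
[2] flags=0011 HI?T → r3=0x46
[3] flags=0010 → (cmp)
[4] flags=0010 LT?F → skip
[5] flags=0010 GT?T → r0=0x1e
[6] flags=0010 MI?F → skip

VAL = 0x46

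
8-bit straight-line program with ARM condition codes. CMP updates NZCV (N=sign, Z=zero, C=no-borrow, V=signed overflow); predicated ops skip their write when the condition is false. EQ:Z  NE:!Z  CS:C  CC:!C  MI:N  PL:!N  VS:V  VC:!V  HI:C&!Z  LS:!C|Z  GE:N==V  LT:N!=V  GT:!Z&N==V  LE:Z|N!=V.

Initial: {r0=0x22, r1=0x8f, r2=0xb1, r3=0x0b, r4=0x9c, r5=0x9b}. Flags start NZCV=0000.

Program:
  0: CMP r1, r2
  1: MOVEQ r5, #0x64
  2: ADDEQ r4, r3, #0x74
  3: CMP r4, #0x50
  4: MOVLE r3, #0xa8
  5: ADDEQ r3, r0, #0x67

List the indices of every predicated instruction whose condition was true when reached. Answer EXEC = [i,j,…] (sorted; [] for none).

EXEC = [4]

[0] flags=1000 → (cmp)
[1] flags=1000 EQ?F → skip
[2] flags=1000 EQ?F → skip
[3] flags=0011 → (cmp)
[4] flags=0011 LE?T → r3=0xa8
[5] flags=0011 EQ?F → skip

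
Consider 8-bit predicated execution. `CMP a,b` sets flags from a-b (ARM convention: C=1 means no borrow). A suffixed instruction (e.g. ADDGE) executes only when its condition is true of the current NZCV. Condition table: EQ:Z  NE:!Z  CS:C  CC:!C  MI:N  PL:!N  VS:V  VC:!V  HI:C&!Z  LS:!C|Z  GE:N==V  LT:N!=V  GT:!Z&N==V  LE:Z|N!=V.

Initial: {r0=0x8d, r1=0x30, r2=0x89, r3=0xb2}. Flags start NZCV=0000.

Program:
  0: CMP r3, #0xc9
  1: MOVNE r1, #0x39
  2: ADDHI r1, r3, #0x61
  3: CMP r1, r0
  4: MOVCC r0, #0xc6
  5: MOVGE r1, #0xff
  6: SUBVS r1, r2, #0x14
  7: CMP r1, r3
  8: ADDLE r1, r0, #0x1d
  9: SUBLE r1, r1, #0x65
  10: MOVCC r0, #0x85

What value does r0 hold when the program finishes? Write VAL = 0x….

VAL = 0x85

0: ✓ CMP  NZCV=1000
1: ✓ MOVNE  r1←0x39
2: · ADDHI
3: ✓ CMP  NZCV=1001
4: ✓ MOVCC  r0←0xc6
5: ✓ MOVGE  r1←0xff
6: ✓ SUBVS  r1←0x75
7: ✓ CMP  NZCV=1001
8: · ADDLE
9: · SUBLE
10: ✓ MOVCC  r0←0x85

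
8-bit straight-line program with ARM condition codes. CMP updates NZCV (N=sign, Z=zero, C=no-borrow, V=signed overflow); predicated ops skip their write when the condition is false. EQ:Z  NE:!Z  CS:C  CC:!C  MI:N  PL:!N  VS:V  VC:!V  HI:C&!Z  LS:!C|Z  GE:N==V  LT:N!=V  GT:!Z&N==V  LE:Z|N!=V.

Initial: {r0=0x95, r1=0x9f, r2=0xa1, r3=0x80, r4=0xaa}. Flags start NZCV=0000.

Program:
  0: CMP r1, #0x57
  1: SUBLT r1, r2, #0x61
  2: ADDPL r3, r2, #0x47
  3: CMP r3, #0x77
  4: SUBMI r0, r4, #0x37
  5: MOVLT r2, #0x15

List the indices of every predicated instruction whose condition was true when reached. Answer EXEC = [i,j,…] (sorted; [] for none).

[0] flags=0011 → (cmp)
[1] flags=0011 LT?T → r1=0x40
[2] flags=0011 PL?T → r3=0xe8
[3] flags=0011 → (cmp)
[4] flags=0011 MI?F → skip
[5] flags=0011 LT?T → r2=0x15

EXEC = [1,2,5]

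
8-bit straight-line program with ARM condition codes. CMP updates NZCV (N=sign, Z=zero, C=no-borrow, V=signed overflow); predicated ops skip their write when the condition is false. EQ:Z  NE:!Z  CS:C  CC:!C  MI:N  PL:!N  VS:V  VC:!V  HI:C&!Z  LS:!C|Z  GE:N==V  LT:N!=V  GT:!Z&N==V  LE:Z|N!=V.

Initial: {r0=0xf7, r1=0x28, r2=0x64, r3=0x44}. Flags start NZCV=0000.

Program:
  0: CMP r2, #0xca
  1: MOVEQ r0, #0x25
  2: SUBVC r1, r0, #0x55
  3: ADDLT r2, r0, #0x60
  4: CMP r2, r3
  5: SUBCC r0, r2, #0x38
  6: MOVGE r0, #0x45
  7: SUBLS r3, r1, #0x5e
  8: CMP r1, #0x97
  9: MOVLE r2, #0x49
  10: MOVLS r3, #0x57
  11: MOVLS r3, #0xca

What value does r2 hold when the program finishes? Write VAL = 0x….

[0] flags=1001 → (cmp)
[1] flags=1001 EQ?F → skip
[2] flags=1001 VC?F → skip
[3] flags=1001 LT?F → skip
[4] flags=0010 → (cmp)
[5] flags=0010 CC?F → skip
[6] flags=0010 GE?T → r0=0x45
[7] flags=0010 LS?F → skip
[8] flags=1001 → (cmp)
[9] flags=1001 LE?F → skip
[10] flags=1001 LS?T → r3=0x57
[11] flags=1001 LS?T → r3=0xca

VAL = 0x64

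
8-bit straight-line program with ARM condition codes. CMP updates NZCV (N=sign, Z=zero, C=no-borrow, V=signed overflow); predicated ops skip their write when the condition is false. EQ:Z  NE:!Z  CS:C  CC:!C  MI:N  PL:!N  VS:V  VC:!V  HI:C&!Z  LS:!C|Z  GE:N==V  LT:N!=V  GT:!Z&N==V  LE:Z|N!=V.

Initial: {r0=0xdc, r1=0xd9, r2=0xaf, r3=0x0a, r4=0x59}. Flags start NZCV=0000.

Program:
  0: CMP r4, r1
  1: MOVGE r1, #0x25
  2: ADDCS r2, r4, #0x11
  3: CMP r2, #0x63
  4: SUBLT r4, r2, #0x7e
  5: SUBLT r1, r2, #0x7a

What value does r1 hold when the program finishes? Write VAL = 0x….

[0] flags=1001 → (cmp)
[1] flags=1001 GE?T → r1=0x25
[2] flags=1001 CS?F → skip
[3] flags=0011 → (cmp)
[4] flags=0011 LT?T → r4=0x31
[5] flags=0011 LT?T → r1=0x35

VAL = 0x35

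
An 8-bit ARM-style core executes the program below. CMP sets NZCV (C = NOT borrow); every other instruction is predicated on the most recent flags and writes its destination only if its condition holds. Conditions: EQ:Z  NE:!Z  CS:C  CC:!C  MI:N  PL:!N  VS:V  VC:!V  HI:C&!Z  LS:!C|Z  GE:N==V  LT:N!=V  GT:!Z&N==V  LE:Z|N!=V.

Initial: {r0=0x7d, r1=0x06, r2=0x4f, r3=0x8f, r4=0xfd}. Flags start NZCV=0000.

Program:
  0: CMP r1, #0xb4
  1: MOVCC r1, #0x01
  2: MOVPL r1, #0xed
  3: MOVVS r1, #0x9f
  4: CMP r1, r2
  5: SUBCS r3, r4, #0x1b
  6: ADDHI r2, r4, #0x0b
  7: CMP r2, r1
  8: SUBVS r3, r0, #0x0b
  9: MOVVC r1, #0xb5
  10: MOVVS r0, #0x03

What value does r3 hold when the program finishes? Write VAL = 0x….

VAL = 0xe2

0: ✓ CMP  NZCV=0000
1: ✓ MOVCC  r1←0x01
2: ✓ MOVPL  r1←0xed
3: · MOVVS
4: ✓ CMP  NZCV=1010
5: ✓ SUBCS  r3←0xe2
6: ✓ ADDHI  r2←0x08
7: ✓ CMP  NZCV=0000
8: · SUBVS
9: ✓ MOVVC  r1←0xb5
10: · MOVVS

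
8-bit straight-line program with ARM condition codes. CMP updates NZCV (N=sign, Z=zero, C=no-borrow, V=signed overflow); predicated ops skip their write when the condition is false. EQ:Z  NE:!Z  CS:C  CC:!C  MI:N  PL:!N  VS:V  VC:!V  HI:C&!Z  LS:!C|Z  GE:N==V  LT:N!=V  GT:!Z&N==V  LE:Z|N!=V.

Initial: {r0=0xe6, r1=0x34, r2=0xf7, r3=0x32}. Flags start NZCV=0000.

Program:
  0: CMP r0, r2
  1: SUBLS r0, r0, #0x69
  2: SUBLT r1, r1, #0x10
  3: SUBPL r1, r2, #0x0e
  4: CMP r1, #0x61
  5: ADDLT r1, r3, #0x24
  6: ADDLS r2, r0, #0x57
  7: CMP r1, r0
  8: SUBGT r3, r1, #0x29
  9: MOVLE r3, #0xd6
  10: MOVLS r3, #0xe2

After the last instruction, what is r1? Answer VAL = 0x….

VAL = 0x56

0: ✓ CMP  NZCV=1000
1: ✓ SUBLS  r0←0x7d
2: ✓ SUBLT  r1←0x24
3: · SUBPL
4: ✓ CMP  NZCV=1000
5: ✓ ADDLT  r1←0x56
6: ✓ ADDLS  r2←0xd4
7: ✓ CMP  NZCV=1000
8: · SUBGT
9: ✓ MOVLE  r3←0xd6
10: ✓ MOVLS  r3←0xe2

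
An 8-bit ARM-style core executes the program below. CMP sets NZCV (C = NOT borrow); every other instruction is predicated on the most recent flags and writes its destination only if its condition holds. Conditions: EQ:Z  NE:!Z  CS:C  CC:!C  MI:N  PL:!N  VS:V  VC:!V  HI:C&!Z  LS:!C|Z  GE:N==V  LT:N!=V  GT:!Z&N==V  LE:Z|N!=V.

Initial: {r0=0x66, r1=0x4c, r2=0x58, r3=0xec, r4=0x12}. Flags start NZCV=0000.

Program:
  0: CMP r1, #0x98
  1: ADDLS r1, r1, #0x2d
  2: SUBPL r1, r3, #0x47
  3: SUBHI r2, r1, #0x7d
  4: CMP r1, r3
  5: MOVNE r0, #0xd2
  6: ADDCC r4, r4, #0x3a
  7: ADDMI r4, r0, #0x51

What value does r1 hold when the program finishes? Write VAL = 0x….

VAL = 0x79

0: ✓ CMP  NZCV=1001
1: ✓ ADDLS  r1←0x79
2: · SUBPL
3: · SUBHI
4: ✓ CMP  NZCV=1001
5: ✓ MOVNE  r0←0xd2
6: ✓ ADDCC  r4←0x4c
7: ✓ ADDMI  r4←0x23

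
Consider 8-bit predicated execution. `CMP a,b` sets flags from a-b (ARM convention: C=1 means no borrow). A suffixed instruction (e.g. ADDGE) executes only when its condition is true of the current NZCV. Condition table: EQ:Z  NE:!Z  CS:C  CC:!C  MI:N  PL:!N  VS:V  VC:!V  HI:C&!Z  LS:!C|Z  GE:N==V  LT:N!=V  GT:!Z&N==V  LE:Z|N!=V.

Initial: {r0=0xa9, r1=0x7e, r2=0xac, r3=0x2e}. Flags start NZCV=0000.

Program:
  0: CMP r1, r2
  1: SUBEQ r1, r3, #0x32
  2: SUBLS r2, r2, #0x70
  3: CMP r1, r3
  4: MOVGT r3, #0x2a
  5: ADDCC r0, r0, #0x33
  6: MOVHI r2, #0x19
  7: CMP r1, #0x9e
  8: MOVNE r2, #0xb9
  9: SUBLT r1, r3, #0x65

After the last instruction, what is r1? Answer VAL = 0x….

0: ✓ CMP  NZCV=1001
1: · SUBEQ
2: ✓ SUBLS  r2←0x3c
3: ✓ CMP  NZCV=0010
4: ✓ MOVGT  r3←0x2a
5: · ADDCC
6: ✓ MOVHI  r2←0x19
7: ✓ CMP  NZCV=1001
8: ✓ MOVNE  r2←0xb9
9: · SUBLT

VAL = 0x7e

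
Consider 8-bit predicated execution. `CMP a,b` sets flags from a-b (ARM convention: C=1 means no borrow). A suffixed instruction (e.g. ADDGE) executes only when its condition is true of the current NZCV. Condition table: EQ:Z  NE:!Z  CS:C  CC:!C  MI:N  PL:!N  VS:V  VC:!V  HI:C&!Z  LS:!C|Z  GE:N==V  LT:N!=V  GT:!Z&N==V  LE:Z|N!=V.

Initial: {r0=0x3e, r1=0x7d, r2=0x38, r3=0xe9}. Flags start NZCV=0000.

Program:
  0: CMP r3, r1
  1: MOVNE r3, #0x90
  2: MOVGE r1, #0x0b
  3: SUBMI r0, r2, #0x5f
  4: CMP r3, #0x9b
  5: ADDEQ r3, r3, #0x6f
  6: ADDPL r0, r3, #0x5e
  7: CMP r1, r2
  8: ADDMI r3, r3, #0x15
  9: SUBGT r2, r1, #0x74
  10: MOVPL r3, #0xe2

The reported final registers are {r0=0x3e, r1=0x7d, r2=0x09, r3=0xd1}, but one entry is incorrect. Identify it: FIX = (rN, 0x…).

0: ✓ CMP  NZCV=0011
1: ✓ MOVNE  r3←0x90
2: · MOVGE
3: · SUBMI
4: ✓ CMP  NZCV=1000
5: · ADDEQ
6: · ADDPL
7: ✓ CMP  NZCV=0010
8: · ADDMI
9: ✓ SUBGT  r2←0x09
10: ✓ MOVPL  r3←0xe2

FIX = (r3, 0xe2)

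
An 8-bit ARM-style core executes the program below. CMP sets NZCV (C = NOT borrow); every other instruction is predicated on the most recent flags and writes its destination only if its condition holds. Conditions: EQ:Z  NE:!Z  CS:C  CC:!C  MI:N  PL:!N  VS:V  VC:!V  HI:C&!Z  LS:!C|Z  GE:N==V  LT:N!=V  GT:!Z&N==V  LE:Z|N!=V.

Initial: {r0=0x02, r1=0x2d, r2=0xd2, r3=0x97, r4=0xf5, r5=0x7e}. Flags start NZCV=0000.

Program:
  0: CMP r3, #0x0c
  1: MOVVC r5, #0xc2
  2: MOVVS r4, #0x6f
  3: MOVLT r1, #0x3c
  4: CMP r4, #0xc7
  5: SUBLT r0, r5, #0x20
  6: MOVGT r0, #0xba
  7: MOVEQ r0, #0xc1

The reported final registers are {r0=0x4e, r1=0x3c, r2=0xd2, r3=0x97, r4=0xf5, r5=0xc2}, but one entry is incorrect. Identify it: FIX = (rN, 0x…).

[0] flags=1010 → (cmp)
[1] flags=1010 VC?T → r5=0xc2
[2] flags=1010 VS?F → skip
[3] flags=1010 LT?T → r1=0x3c
[4] flags=0010 → (cmp)
[5] flags=0010 LT?F → skip
[6] flags=0010 GT?T → r0=0xba
[7] flags=0010 EQ?F → skip

FIX = (r0, 0xba)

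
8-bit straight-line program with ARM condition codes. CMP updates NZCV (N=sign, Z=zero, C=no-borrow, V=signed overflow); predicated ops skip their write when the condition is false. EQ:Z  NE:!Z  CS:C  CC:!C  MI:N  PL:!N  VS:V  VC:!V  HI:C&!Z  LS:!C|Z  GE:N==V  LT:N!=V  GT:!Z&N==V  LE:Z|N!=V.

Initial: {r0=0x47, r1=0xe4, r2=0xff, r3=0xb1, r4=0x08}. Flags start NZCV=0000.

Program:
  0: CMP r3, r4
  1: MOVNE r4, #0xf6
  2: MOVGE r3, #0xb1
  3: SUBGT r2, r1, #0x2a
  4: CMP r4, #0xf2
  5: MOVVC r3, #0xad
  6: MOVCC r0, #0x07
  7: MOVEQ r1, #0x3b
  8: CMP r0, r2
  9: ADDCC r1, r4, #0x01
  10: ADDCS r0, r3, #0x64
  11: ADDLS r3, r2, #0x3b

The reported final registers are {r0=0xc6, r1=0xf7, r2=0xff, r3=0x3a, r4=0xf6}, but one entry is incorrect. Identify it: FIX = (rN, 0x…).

FIX = (r0, 0x47)

[0] flags=1010 → (cmp)
[1] flags=1010 NE?T → r4=0xf6
[2] flags=1010 GE?F → skip
[3] flags=1010 GT?F → skip
[4] flags=0010 → (cmp)
[5] flags=0010 VC?T → r3=0xad
[6] flags=0010 CC?F → skip
[7] flags=0010 EQ?F → skip
[8] flags=0000 → (cmp)
[9] flags=0000 CC?T → r1=0xf7
[10] flags=0000 CS?F → skip
[11] flags=0000 LS?T → r3=0x3a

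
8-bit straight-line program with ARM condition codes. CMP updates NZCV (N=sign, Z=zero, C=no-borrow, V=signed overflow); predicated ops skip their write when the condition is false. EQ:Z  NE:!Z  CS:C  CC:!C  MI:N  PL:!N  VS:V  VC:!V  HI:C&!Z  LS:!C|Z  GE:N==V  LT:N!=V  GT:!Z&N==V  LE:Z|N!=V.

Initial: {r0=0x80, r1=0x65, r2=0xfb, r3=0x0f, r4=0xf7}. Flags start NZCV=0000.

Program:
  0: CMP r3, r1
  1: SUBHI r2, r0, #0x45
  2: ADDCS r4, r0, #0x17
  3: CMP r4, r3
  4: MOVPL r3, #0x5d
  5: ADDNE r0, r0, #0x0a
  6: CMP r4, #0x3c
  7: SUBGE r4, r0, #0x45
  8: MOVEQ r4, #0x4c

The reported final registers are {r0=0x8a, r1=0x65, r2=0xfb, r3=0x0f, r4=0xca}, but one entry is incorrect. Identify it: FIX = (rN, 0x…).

[0] flags=1000 → (cmp)
[1] flags=1000 HI?F → skip
[2] flags=1000 CS?F → skip
[3] flags=1010 → (cmp)
[4] flags=1010 PL?F → skip
[5] flags=1010 NE?T → r0=0x8a
[6] flags=1010 → (cmp)
[7] flags=1010 GE?F → skip
[8] flags=1010 EQ?F → skip

FIX = (r4, 0xf7)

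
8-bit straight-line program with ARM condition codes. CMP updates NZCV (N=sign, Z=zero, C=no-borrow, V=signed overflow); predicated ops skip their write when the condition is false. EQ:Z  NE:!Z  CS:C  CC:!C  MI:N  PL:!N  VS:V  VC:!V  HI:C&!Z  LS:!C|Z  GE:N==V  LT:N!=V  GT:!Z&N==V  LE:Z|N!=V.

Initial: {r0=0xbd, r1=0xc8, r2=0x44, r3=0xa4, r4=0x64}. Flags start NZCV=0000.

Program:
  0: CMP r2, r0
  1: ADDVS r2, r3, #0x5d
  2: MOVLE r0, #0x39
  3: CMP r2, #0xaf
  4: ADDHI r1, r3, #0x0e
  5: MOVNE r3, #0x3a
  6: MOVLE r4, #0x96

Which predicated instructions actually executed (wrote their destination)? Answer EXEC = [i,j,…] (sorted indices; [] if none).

0: ✓ CMP  NZCV=1001
1: ✓ ADDVS  r2←0x01
2: · MOVLE
3: ✓ CMP  NZCV=0000
4: · ADDHI
5: ✓ MOVNE  r3←0x3a
6: · MOVLE

EXEC = [1,5]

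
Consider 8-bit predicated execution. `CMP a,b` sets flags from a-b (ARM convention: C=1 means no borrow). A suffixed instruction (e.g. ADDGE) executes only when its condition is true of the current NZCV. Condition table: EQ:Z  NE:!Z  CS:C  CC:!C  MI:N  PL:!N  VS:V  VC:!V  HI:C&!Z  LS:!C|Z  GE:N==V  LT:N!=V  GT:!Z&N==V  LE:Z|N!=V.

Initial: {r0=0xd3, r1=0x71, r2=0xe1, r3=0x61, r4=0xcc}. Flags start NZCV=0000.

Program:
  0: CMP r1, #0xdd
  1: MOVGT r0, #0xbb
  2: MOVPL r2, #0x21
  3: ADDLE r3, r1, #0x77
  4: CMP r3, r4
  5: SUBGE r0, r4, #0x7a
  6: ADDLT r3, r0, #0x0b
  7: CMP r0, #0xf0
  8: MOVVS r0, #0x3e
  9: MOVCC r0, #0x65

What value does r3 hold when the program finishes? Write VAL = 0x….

[0] flags=1001 → (cmp)
[1] flags=1001 GT?T → r0=0xbb
[2] flags=1001 PL?F → skip
[3] flags=1001 LE?F → skip
[4] flags=1001 → (cmp)
[5] flags=1001 GE?T → r0=0x52
[6] flags=1001 LT?F → skip
[7] flags=0000 → (cmp)
[8] flags=0000 VS?F → skip
[9] flags=0000 CC?T → r0=0x65

VAL = 0x61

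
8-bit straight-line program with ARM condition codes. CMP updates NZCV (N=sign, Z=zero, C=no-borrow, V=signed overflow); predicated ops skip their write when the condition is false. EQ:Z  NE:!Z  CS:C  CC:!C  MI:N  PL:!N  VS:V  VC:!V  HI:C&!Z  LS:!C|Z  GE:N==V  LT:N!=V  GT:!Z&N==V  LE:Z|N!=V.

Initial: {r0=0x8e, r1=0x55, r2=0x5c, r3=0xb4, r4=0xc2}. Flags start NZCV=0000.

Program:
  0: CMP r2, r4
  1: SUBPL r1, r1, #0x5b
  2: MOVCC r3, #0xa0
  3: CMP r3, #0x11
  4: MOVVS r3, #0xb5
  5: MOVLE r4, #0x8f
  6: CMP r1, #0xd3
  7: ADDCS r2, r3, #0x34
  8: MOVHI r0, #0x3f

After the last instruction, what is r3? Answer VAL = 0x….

0: ✓ CMP  NZCV=1001
1: · SUBPL
2: ✓ MOVCC  r3←0xa0
3: ✓ CMP  NZCV=1010
4: · MOVVS
5: ✓ MOVLE  r4←0x8f
6: ✓ CMP  NZCV=1001
7: · ADDCS
8: · MOVHI

VAL = 0xa0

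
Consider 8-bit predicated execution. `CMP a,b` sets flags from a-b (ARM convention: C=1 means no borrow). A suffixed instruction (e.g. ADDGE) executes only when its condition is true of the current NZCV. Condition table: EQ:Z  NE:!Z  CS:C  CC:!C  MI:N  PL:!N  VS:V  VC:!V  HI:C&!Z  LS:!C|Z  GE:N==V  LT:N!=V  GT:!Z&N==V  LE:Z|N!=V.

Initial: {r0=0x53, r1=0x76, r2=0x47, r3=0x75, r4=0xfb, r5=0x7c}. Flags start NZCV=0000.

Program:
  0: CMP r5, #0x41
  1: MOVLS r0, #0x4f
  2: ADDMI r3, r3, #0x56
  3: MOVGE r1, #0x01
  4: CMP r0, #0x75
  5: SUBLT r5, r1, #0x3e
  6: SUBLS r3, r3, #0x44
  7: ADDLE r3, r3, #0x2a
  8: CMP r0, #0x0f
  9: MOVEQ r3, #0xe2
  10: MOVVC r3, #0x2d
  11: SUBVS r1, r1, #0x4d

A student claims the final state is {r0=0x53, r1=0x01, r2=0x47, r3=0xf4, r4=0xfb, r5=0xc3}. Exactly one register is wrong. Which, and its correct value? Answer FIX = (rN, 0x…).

0: ✓ CMP  NZCV=0010
1: · MOVLS
2: · ADDMI
3: ✓ MOVGE  r1←0x01
4: ✓ CMP  NZCV=1000
5: ✓ SUBLT  r5←0xc3
6: ✓ SUBLS  r3←0x31
7: ✓ ADDLE  r3←0x5b
8: ✓ CMP  NZCV=0010
9: · MOVEQ
10: ✓ MOVVC  r3←0x2d
11: · SUBVS

FIX = (r3, 0x2d)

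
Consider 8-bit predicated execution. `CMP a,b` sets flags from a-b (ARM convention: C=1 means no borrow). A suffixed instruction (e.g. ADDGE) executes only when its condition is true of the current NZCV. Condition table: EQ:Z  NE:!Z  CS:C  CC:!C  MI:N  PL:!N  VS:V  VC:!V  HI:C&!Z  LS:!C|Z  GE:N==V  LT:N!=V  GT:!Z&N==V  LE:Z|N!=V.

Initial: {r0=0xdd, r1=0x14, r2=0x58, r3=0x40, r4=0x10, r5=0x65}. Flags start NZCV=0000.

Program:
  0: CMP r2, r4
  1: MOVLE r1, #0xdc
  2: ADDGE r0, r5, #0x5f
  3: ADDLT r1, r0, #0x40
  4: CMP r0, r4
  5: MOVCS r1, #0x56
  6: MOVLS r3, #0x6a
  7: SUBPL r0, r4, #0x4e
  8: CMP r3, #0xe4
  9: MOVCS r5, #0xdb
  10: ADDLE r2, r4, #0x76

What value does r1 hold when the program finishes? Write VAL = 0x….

VAL = 0x56

[0] flags=0010 → (cmp)
[1] flags=0010 LE?F → skip
[2] flags=0010 GE?T → r0=0xc4
[3] flags=0010 LT?F → skip
[4] flags=1010 → (cmp)
[5] flags=1010 CS?T → r1=0x56
[6] flags=1010 LS?F → skip
[7] flags=1010 PL?F → skip
[8] flags=0000 → (cmp)
[9] flags=0000 CS?F → skip
[10] flags=0000 LE?F → skip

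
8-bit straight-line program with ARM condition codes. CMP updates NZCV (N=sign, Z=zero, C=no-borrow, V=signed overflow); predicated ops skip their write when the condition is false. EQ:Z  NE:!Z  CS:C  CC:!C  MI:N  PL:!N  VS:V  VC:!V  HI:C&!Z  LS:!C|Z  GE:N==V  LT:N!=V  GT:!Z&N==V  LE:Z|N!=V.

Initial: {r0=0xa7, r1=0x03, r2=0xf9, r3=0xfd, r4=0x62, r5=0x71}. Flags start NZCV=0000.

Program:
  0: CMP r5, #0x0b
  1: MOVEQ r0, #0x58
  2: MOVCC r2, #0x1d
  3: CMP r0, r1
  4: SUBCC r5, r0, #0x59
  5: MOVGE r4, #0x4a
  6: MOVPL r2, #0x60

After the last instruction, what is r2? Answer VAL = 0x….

0: ✓ CMP  NZCV=0010
1: · MOVEQ
2: · MOVCC
3: ✓ CMP  NZCV=1010
4: · SUBCC
5: · MOVGE
6: · MOVPL

VAL = 0xf9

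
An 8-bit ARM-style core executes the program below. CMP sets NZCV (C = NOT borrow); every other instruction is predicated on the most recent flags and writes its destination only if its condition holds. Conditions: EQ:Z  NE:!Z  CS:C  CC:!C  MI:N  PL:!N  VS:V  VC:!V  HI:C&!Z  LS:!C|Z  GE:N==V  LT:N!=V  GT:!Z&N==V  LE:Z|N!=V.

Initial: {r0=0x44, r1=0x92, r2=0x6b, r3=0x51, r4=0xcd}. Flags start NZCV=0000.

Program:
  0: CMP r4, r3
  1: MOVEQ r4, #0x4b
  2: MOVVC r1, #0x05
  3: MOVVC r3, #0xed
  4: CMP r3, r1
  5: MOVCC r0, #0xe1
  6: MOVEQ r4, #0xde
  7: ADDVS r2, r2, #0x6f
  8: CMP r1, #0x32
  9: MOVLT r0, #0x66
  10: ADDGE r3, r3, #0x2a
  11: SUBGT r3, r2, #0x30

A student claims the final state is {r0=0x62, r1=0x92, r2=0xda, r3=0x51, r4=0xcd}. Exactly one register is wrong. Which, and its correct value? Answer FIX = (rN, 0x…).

[0] flags=0011 → (cmp)
[1] flags=0011 EQ?F → skip
[2] flags=0011 VC?F → skip
[3] flags=0011 VC?F → skip
[4] flags=1001 → (cmp)
[5] flags=1001 CC?T → r0=0xe1
[6] flags=1001 EQ?F → skip
[7] flags=1001 VS?T → r2=0xda
[8] flags=0011 → (cmp)
[9] flags=0011 LT?T → r0=0x66
[10] flags=0011 GE?F → skip
[11] flags=0011 GT?F → skip

FIX = (r0, 0x66)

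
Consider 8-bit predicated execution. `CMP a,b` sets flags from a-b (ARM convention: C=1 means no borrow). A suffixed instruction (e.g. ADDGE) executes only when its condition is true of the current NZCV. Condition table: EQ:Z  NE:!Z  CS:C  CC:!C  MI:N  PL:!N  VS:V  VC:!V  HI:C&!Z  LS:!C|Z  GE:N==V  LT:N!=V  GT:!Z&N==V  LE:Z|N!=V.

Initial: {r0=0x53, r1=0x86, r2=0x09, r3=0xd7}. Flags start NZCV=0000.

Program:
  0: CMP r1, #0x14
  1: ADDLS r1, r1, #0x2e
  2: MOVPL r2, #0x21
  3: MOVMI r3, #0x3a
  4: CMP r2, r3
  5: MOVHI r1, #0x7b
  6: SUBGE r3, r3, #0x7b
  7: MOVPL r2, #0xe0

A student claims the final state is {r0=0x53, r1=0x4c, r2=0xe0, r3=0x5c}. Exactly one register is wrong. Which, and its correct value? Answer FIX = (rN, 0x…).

[0] flags=0011 → (cmp)
[1] flags=0011 LS?F → skip
[2] flags=0011 PL?T → r2=0x21
[3] flags=0011 MI?F → skip
[4] flags=0000 → (cmp)
[5] flags=0000 HI?F → skip
[6] flags=0000 GE?T → r3=0x5c
[7] flags=0000 PL?T → r2=0xe0

FIX = (r1, 0x86)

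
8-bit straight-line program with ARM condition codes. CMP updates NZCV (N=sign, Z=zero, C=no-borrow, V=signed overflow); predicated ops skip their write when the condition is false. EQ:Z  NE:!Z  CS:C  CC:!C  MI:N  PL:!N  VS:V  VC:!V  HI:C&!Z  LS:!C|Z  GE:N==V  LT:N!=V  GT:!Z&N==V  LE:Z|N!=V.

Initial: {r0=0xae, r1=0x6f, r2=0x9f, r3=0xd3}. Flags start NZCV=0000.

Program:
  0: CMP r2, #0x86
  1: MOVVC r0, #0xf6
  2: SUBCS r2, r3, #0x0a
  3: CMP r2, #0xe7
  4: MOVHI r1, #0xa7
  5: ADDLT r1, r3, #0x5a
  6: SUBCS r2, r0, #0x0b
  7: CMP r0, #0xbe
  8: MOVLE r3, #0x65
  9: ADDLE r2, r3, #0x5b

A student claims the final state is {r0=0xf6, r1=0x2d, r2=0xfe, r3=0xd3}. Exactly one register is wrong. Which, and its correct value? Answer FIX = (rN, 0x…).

0: ✓ CMP  NZCV=0010
1: ✓ MOVVC  r0←0xf6
2: ✓ SUBCS  r2←0xc9
3: ✓ CMP  NZCV=1000
4: · MOVHI
5: ✓ ADDLT  r1←0x2d
6: · SUBCS
7: ✓ CMP  NZCV=0010
8: · MOVLE
9: · ADDLE

FIX = (r2, 0xc9)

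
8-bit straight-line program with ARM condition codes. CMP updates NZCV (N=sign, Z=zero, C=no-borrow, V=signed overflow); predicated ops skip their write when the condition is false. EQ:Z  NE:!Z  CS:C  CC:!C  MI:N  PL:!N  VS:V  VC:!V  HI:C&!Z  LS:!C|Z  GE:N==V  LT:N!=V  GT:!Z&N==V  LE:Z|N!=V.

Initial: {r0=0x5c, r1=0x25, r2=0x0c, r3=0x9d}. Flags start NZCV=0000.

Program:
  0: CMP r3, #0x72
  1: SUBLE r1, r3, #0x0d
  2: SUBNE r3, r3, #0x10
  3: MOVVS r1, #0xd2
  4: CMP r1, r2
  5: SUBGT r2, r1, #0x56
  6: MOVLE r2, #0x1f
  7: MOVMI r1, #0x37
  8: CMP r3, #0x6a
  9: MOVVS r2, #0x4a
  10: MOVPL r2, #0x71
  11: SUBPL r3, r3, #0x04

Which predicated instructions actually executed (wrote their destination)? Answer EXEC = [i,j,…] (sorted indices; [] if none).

EXEC = [1,2,3,6,7,9,10,11]

0: ✓ CMP  NZCV=0011
1: ✓ SUBLE  r1←0x90
2: ✓ SUBNE  r3←0x8d
3: ✓ MOVVS  r1←0xd2
4: ✓ CMP  NZCV=1010
5: · SUBGT
6: ✓ MOVLE  r2←0x1f
7: ✓ MOVMI  r1←0x37
8: ✓ CMP  NZCV=0011
9: ✓ MOVVS  r2←0x4a
10: ✓ MOVPL  r2←0x71
11: ✓ SUBPL  r3←0x89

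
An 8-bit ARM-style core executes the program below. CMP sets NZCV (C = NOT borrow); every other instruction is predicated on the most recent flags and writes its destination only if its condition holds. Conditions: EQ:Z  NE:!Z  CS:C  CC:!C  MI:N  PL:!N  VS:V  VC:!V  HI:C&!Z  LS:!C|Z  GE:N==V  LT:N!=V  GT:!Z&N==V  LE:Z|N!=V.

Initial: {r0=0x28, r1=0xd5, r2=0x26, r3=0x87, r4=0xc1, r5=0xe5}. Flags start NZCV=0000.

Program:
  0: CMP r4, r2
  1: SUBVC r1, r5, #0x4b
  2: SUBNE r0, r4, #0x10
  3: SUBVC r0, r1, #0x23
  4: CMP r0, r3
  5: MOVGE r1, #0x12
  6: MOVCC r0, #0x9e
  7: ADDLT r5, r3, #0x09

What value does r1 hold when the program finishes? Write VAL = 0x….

0: ✓ CMP  NZCV=1010
1: ✓ SUBVC  r1←0x9a
2: ✓ SUBNE  r0←0xb1
3: ✓ SUBVC  r0←0x77
4: ✓ CMP  NZCV=1001
5: ✓ MOVGE  r1←0x12
6: ✓ MOVCC  r0←0x9e
7: · ADDLT

VAL = 0x12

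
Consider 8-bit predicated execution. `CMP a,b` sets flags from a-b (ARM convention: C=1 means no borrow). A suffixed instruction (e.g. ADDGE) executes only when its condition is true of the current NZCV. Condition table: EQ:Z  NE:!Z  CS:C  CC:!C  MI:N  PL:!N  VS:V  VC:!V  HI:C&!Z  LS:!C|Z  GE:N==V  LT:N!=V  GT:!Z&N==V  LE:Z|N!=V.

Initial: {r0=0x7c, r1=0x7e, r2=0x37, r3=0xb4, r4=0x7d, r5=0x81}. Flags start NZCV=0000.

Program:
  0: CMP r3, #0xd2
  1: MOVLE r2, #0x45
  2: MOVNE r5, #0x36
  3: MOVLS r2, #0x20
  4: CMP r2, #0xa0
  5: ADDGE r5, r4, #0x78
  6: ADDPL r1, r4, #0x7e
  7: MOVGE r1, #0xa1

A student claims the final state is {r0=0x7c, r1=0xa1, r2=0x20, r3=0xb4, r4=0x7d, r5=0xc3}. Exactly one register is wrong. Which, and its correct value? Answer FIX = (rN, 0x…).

[0] flags=1000 → (cmp)
[1] flags=1000 LE?T → r2=0x45
[2] flags=1000 NE?T → r5=0x36
[3] flags=1000 LS?T → r2=0x20
[4] flags=1001 → (cmp)
[5] flags=1001 GE?T → r5=0xf5
[6] flags=1001 PL?F → skip
[7] flags=1001 GE?T → r1=0xa1

FIX = (r5, 0xf5)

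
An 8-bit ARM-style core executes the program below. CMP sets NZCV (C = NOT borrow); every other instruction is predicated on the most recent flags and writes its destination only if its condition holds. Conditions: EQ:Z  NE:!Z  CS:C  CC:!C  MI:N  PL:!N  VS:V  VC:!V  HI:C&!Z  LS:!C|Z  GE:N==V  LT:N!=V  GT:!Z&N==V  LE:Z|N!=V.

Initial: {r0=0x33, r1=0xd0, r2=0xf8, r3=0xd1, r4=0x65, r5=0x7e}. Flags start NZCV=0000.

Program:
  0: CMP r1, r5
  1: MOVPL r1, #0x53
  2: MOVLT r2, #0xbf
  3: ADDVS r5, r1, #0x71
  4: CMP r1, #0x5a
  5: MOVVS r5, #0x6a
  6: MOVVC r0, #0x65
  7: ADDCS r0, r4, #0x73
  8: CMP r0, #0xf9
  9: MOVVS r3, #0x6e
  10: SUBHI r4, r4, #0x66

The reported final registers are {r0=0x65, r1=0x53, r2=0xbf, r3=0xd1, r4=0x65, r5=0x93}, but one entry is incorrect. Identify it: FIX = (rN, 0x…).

[0] flags=0011 → (cmp)
[1] flags=0011 PL?T → r1=0x53
[2] flags=0011 LT?T → r2=0xbf
[3] flags=0011 VS?T → r5=0xc4
[4] flags=1000 → (cmp)
[5] flags=1000 VS?F → skip
[6] flags=1000 VC?T → r0=0x65
[7] flags=1000 CS?F → skip
[8] flags=0000 → (cmp)
[9] flags=0000 VS?F → skip
[10] flags=0000 HI?F → skip

FIX = (r5, 0xc4)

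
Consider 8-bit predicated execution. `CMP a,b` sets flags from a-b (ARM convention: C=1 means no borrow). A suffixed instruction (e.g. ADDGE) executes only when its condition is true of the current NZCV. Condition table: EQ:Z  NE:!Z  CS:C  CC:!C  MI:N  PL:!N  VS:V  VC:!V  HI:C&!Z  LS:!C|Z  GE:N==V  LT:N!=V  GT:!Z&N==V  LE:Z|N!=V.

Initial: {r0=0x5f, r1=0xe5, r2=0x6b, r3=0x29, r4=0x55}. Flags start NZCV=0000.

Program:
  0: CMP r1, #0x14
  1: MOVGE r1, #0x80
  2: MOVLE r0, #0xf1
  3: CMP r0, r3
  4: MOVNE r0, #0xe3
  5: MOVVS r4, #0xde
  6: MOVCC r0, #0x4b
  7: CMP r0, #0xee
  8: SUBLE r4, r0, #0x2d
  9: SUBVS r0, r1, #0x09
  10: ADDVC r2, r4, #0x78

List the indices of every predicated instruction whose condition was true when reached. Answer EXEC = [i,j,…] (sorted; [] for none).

EXEC = [2,4,8,10]

[0] flags=1010 → (cmp)
[1] flags=1010 GE?F → skip
[2] flags=1010 LE?T → r0=0xf1
[3] flags=1010 → (cmp)
[4] flags=1010 NE?T → r0=0xe3
[5] flags=1010 VS?F → skip
[6] flags=1010 CC?F → skip
[7] flags=1000 → (cmp)
[8] flags=1000 LE?T → r4=0xb6
[9] flags=1000 VS?F → skip
[10] flags=1000 VC?T → r2=0x2e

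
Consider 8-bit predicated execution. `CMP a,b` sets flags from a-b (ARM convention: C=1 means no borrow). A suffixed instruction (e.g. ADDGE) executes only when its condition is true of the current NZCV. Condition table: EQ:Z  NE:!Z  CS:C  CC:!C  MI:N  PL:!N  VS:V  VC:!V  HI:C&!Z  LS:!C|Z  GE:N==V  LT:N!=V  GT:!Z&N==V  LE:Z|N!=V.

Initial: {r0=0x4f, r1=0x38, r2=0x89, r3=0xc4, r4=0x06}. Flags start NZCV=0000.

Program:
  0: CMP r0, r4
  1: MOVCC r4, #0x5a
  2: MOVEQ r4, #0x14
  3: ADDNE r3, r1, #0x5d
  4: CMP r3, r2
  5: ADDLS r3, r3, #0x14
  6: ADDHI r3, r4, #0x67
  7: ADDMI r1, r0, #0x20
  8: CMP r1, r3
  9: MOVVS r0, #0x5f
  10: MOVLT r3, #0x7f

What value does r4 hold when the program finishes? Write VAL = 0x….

0: ✓ CMP  NZCV=0010
1: · MOVCC
2: · MOVEQ
3: ✓ ADDNE  r3←0x95
4: ✓ CMP  NZCV=0010
5: · ADDLS
6: ✓ ADDHI  r3←0x6d
7: · ADDMI
8: ✓ CMP  NZCV=1000
9: · MOVVS
10: ✓ MOVLT  r3←0x7f

VAL = 0x06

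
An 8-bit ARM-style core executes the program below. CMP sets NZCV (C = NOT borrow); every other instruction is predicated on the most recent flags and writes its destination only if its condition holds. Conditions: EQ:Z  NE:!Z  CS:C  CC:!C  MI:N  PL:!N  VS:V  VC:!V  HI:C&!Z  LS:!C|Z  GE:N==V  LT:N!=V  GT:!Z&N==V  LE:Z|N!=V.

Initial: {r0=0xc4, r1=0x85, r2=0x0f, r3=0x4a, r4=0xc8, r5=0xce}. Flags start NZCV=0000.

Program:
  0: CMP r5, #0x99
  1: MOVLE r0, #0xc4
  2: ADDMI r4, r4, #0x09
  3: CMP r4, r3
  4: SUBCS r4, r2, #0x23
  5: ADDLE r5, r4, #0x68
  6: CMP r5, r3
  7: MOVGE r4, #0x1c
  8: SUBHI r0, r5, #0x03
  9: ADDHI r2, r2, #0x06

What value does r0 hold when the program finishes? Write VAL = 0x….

VAL = 0x51

0: ✓ CMP  NZCV=0010
1: · MOVLE
2: · ADDMI
3: ✓ CMP  NZCV=0011
4: ✓ SUBCS  r4←0xec
5: ✓ ADDLE  r5←0x54
6: ✓ CMP  NZCV=0010
7: ✓ MOVGE  r4←0x1c
8: ✓ SUBHI  r0←0x51
9: ✓ ADDHI  r2←0x15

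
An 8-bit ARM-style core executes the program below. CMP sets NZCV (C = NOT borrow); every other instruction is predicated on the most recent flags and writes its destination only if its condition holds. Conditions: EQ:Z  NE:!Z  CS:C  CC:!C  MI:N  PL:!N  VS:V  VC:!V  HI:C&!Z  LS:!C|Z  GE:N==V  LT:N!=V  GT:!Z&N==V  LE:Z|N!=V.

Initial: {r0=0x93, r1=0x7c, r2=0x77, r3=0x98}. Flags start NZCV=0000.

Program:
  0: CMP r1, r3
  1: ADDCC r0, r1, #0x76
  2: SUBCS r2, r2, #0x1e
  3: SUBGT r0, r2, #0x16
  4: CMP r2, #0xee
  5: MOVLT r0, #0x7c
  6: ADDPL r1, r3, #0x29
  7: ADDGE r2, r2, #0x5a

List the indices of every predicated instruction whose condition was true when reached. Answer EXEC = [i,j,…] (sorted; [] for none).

0: ✓ CMP  NZCV=1001
1: ✓ ADDCC  r0←0xf2
2: · SUBCS
3: ✓ SUBGT  r0←0x61
4: ✓ CMP  NZCV=1001
5: · MOVLT
6: · ADDPL
7: ✓ ADDGE  r2←0xd1

EXEC = [1,3,7]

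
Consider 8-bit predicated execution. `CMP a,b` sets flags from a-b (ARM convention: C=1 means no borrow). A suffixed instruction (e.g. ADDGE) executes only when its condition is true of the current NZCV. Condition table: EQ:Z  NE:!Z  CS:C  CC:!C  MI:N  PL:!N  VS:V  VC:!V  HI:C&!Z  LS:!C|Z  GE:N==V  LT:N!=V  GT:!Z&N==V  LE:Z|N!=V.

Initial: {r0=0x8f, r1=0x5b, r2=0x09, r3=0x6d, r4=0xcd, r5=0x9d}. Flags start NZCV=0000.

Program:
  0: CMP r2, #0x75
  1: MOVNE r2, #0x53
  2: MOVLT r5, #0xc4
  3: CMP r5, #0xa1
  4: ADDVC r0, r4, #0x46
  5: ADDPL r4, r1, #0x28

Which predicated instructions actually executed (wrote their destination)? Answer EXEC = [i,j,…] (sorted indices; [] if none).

0: ✓ CMP  NZCV=1000
1: ✓ MOVNE  r2←0x53
2: ✓ MOVLT  r5←0xc4
3: ✓ CMP  NZCV=0010
4: ✓ ADDVC  r0←0x13
5: ✓ ADDPL  r4←0x83

EXEC = [1,2,4,5]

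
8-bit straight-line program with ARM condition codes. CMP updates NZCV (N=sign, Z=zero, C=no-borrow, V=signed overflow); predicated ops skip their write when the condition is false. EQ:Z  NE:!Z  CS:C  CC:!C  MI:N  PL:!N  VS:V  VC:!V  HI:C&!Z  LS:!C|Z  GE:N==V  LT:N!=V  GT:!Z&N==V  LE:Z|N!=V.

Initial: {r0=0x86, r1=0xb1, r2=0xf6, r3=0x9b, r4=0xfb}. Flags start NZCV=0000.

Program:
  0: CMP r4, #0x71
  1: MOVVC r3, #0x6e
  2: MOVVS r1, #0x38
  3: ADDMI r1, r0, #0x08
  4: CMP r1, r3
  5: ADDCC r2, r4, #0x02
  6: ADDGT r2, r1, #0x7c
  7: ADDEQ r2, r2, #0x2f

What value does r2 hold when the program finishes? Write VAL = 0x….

VAL = 0xf6

0: ✓ CMP  NZCV=1010
1: ✓ MOVVC  r3←0x6e
2: · MOVVS
3: ✓ ADDMI  r1←0x8e
4: ✓ CMP  NZCV=0011
5: · ADDCC
6: · ADDGT
7: · ADDEQ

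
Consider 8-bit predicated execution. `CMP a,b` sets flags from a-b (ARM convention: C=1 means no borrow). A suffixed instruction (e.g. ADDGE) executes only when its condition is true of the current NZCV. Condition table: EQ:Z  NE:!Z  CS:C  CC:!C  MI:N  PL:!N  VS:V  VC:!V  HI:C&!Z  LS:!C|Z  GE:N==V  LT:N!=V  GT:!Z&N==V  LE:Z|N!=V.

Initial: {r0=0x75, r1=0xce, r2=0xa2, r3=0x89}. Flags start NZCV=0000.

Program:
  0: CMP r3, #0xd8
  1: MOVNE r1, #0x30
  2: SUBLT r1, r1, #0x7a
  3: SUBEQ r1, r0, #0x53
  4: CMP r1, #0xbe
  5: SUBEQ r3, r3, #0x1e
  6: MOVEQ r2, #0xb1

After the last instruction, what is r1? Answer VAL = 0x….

VAL = 0xb6

[0] flags=1000 → (cmp)
[1] flags=1000 NE?T → r1=0x30
[2] flags=1000 LT?T → r1=0xb6
[3] flags=1000 EQ?F → skip
[4] flags=1000 → (cmp)
[5] flags=1000 EQ?F → skip
[6] flags=1000 EQ?F → skip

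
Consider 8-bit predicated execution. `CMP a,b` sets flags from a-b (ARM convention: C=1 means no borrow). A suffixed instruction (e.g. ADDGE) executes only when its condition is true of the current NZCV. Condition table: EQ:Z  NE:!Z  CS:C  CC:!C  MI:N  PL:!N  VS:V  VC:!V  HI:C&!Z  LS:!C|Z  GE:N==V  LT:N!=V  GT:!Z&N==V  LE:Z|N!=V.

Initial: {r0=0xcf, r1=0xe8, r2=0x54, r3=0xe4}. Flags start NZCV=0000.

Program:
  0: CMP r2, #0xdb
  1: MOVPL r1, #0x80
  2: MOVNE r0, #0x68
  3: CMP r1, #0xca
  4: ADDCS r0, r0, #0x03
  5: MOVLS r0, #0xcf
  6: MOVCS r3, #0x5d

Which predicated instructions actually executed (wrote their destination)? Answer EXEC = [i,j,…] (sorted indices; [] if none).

EXEC = [1,2,5]

0: ✓ CMP  NZCV=0000
1: ✓ MOVPL  r1←0x80
2: ✓ MOVNE  r0←0x68
3: ✓ CMP  NZCV=1000
4: · ADDCS
5: ✓ MOVLS  r0←0xcf
6: · MOVCS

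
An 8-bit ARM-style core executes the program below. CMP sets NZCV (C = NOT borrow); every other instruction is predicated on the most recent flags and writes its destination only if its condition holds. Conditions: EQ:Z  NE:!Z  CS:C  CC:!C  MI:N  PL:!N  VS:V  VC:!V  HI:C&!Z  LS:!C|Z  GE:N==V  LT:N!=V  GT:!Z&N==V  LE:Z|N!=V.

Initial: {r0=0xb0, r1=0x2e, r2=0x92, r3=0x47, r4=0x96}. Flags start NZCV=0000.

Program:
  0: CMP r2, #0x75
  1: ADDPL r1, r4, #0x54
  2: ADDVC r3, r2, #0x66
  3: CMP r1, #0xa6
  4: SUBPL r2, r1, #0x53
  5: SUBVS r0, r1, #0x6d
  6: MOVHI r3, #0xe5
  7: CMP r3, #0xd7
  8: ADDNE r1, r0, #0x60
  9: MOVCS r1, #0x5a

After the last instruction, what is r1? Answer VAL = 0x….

0: ✓ CMP  NZCV=0011
1: ✓ ADDPL  r1←0xea
2: · ADDVC
3: ✓ CMP  NZCV=0010
4: ✓ SUBPL  r2←0x97
5: · SUBVS
6: ✓ MOVHI  r3←0xe5
7: ✓ CMP  NZCV=0010
8: ✓ ADDNE  r1←0x10
9: ✓ MOVCS  r1←0x5a

VAL = 0x5a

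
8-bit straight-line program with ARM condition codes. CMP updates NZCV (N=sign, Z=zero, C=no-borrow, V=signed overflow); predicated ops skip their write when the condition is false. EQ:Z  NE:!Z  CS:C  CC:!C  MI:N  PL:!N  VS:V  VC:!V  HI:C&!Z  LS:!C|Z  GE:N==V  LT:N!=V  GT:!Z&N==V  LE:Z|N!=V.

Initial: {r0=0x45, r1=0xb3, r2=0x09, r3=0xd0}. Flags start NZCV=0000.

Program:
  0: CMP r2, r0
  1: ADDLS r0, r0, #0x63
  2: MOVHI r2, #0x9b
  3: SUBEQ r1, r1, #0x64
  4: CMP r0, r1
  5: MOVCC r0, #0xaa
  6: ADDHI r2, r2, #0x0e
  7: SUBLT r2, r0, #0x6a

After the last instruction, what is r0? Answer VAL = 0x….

0: ✓ CMP  NZCV=1000
1: ✓ ADDLS  r0←0xa8
2: · MOVHI
3: · SUBEQ
4: ✓ CMP  NZCV=1000
5: ✓ MOVCC  r0←0xaa
6: · ADDHI
7: ✓ SUBLT  r2←0x40

VAL = 0xaa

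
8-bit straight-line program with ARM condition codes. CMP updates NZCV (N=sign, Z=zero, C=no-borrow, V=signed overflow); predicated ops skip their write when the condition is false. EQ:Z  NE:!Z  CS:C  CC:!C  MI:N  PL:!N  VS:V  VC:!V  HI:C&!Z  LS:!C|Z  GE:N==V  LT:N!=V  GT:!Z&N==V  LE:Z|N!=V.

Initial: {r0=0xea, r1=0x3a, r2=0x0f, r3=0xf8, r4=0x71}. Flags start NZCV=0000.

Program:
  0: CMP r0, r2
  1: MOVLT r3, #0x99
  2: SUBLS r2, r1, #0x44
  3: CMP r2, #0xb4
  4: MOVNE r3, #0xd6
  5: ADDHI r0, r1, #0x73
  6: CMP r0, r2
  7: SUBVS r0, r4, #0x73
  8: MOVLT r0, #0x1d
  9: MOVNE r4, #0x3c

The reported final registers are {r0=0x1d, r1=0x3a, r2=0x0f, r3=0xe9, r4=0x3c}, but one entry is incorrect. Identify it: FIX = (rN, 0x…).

0: ✓ CMP  NZCV=1010
1: ✓ MOVLT  r3←0x99
2: · SUBLS
3: ✓ CMP  NZCV=0000
4: ✓ MOVNE  r3←0xd6
5: · ADDHI
6: ✓ CMP  NZCV=1010
7: · SUBVS
8: ✓ MOVLT  r0←0x1d
9: ✓ MOVNE  r4←0x3c

FIX = (r3, 0xd6)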